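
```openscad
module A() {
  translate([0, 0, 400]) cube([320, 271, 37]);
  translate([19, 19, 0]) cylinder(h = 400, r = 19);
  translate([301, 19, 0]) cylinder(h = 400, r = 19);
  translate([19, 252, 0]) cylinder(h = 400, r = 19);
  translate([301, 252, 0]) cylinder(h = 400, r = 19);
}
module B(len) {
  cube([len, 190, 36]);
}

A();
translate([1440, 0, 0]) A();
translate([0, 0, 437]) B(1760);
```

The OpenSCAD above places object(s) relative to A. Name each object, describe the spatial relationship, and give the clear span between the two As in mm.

Second stool starts at x = 1440; first ends at x = 320; clear span = 1440 − 320 = 1120 mm.

A is a stool. B is a beam. A beam spans the tops of two stools. The clear span between the two stools is 1120 mm.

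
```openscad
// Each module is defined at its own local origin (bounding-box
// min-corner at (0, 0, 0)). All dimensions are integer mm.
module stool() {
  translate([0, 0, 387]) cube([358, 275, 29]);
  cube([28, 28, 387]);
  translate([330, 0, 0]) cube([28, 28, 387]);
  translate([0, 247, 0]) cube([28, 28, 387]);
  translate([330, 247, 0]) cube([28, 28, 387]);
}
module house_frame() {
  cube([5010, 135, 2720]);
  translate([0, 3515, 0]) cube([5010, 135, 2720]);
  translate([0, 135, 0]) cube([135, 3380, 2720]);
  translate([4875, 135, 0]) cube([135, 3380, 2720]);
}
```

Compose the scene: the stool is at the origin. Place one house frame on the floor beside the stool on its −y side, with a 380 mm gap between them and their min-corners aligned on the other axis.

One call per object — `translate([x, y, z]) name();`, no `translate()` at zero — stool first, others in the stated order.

stool();
translate([0, -4030, 0]) house_frame();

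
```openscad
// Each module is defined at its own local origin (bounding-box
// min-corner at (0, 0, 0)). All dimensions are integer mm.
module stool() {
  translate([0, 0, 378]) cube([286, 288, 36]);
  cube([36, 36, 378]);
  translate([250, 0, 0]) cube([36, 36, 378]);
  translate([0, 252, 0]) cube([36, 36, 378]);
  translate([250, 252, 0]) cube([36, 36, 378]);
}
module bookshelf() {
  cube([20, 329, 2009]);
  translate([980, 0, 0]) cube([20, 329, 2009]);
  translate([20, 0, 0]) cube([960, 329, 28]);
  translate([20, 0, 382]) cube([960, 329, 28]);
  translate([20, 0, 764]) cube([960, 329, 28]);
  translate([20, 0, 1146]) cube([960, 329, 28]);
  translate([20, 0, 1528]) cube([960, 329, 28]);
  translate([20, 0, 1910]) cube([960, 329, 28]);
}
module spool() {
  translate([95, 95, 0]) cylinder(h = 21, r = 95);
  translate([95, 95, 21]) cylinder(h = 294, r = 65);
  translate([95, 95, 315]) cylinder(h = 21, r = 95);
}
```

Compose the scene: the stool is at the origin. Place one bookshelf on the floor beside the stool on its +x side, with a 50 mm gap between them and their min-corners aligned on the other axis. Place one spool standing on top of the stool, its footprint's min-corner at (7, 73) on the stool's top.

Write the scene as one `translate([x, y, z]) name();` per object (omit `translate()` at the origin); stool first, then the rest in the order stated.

stool();
translate([336, 0, 0]) bookshelf();
translate([7, 73, 414]) spool();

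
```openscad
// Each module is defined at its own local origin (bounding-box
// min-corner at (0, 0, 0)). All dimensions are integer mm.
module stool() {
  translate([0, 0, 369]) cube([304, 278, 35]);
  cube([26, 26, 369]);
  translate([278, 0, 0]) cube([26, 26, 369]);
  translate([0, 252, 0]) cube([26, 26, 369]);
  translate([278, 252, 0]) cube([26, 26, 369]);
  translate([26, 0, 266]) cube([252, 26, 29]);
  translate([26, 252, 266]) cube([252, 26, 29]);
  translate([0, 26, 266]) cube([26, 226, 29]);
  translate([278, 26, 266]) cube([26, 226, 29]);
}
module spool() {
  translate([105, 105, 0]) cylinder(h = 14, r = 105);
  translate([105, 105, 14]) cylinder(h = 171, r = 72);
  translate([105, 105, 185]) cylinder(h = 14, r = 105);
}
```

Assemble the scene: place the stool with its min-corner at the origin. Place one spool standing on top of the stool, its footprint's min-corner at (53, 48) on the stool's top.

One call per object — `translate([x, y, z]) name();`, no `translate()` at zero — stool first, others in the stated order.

stool();
translate([53, 48, 404]) spool();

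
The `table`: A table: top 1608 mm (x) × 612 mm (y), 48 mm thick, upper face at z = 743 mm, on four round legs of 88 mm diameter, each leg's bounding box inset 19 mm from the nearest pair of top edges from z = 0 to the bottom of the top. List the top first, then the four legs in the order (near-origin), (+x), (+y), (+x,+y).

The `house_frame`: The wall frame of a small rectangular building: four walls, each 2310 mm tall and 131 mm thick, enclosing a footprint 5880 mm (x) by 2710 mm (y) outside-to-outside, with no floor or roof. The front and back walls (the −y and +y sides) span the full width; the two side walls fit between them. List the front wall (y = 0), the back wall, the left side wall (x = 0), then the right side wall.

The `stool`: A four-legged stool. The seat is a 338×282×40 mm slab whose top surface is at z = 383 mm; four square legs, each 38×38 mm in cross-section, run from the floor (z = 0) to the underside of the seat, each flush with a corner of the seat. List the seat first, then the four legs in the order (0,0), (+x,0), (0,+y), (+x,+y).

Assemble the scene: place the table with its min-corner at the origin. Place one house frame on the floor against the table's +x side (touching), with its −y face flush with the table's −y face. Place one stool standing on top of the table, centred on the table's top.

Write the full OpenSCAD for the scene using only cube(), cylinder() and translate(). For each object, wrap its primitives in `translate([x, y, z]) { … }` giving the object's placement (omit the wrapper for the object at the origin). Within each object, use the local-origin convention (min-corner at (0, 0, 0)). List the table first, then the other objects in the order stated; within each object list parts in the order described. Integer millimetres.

translate([0, 0, 695]) cube([1608, 612, 48]);
translate([63, 63, 0]) cylinder(h = 695, r = 44);
translate([1545, 63, 0]) cylinder(h = 695, r = 44);
translate([63, 549, 0]) cylinder(h = 695, r = 44);
translate([1545, 549, 0]) cylinder(h = 695, r = 44);
translate([1608, 0, 0]) {
  cube([5880, 131, 2310]);
  translate([0, 2579, 0]) cube([5880, 131, 2310]);
  translate([0, 131, 0]) cube([131, 2448, 2310]);
  translate([5749, 131, 0]) cube([131, 2448, 2310]);
}
translate([635, 165, 743]) {
  translate([0, 0, 343]) cube([338, 282, 40]);
  cube([38, 38, 343]);
  translate([300, 0, 0]) cube([38, 38, 343]);
  translate([0, 244, 0]) cube([38, 38, 343]);
  translate([300, 244, 0]) cube([38, 38, 343]);
}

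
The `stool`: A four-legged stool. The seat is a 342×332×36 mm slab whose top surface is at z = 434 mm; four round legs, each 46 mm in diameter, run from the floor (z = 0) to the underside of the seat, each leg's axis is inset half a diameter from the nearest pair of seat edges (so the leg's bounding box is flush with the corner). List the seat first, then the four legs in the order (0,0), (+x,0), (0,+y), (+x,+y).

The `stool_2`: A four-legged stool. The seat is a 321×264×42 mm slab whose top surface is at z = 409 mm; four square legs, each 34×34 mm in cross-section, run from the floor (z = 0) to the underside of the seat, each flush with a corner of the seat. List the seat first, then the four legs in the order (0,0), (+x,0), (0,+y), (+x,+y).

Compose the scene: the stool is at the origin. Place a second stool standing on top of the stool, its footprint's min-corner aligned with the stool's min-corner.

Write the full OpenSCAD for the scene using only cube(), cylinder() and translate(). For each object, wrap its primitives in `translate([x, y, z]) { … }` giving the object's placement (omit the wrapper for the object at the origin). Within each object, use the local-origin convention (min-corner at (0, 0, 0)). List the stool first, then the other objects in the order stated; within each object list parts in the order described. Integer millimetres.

translate([0, 0, 398]) cube([342, 332, 36]);
translate([23, 23, 0]) cylinder(h = 398, r = 23);
translate([319, 23, 0]) cylinder(h = 398, r = 23);
translate([23, 309, 0]) cylinder(h = 398, r = 23);
translate([319, 309, 0]) cylinder(h = 398, r = 23);
translate([0, 0, 434]) {
  translate([0, 0, 367]) cube([321, 264, 42]);
  cube([34, 34, 367]);
  translate([287, 0, 0]) cube([34, 34, 367]);
  translate([0, 230, 0]) cube([34, 34, 367]);
  translate([287, 230, 0]) cube([34, 34, 367]);
}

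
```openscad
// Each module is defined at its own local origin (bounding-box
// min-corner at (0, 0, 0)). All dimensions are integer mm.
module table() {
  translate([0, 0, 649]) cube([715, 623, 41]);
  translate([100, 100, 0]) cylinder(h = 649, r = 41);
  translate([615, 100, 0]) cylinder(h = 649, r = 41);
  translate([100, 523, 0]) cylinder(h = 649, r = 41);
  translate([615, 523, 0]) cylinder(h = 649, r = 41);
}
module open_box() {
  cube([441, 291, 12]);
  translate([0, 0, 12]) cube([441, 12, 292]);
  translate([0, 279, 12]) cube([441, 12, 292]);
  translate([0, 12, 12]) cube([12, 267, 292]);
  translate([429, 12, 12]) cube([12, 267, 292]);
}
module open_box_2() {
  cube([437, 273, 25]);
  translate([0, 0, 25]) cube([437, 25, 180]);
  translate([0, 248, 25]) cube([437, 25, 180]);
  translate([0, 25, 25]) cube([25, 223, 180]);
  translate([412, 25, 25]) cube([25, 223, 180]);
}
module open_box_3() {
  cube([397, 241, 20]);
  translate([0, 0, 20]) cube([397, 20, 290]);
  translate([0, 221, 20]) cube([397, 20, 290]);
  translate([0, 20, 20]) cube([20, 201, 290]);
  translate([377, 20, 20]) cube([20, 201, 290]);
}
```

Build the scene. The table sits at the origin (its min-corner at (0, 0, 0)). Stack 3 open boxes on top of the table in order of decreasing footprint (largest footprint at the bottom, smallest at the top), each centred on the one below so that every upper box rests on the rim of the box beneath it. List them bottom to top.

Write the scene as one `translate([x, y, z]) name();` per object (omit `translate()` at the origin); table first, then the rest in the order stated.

table();
translate([137, 166, 690]) open_box();
translate([139, 175, 994]) open_box_2();
translate([159, 191, 1199]) open_box_3();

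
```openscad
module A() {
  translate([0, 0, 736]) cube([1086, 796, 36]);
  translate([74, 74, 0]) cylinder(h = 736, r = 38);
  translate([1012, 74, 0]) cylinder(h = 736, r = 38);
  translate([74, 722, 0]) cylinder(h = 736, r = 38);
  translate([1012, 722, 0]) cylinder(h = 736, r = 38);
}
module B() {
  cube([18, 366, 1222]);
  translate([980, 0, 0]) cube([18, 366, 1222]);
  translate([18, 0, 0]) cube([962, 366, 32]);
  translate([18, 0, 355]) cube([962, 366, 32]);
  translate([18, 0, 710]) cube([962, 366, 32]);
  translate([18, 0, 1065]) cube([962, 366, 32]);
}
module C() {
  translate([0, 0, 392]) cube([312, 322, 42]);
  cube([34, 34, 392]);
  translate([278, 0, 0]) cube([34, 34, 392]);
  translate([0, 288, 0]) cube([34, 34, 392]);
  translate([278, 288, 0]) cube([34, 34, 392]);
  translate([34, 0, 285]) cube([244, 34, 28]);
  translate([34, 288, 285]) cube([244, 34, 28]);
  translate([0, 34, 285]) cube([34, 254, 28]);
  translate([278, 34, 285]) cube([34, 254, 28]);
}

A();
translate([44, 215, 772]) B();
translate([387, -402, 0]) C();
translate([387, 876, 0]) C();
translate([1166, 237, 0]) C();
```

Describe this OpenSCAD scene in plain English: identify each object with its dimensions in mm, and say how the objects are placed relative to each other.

A is a rectangular dining table. The top is 1086×796×36 mm with its upper surface at z = 772 mm. It stands on four round legs of 76 mm diameter, each leg's bounding box inset 36 mm from the nearest pair of top edges, running from the floor to the underside of the top.

B is a bookshelf 998 mm wide overall, 366 mm deep and 1222 mm tall. The two sides are 18 mm thick vertical panels. 4 horizontal shelves of 32 mm thickness span between the inner faces of the sides; the lowest shelf sits on the floor and shelves are stacked with a clear vertical gap of 323 mm between each pair.

C is a four-legged stool. The seat is a 312×322×42 mm slab whose top surface is at z = 434 mm; four square legs, each 34×34 mm in cross-section, run from the floor (z = 0) to the underside of the seat, each flush with a corner of the seat. Four stretchers, 34 mm wide and 28 mm tall, connect adjacent legs with their undersides at z = 285 mm, each running between the inner faces of the legs it joins and aligned with the legs' outer faces on the other axis.

The bookshelf is on top of the table, centred. Three stools sit around the table at the −y, +y, +x sides.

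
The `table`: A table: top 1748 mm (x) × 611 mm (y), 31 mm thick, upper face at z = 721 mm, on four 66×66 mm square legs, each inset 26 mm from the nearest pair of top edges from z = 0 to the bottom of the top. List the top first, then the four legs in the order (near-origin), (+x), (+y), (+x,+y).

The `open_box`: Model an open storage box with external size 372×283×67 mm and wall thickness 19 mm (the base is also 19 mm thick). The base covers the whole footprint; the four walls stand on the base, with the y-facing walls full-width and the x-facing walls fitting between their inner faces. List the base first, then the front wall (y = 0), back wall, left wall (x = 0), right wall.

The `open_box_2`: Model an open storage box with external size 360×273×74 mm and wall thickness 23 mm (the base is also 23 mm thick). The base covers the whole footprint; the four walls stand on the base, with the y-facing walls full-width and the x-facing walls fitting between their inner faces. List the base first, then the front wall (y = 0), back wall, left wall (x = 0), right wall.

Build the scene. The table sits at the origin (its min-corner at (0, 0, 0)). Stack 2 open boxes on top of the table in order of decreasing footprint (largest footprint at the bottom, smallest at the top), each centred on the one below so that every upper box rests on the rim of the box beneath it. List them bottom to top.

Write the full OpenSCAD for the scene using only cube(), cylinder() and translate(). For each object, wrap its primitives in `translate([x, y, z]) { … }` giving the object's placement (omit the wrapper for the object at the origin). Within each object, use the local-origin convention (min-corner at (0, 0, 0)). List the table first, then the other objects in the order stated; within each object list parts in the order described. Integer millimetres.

translate([0, 0, 690]) cube([1748, 611, 31]);
translate([26, 26, 0]) cube([66, 66, 690]);
translate([1656, 26, 0]) cube([66, 66, 690]);
translate([26, 519, 0]) cube([66, 66, 690]);
translate([1656, 519, 0]) cube([66, 66, 690]);
translate([688, 164, 721]) {
  cube([372, 283, 19]);
  translate([0, 0, 19]) cube([372, 19, 48]);
  translate([0, 264, 19]) cube([372, 19, 48]);
  translate([0, 19, 19]) cube([19, 245, 48]);
  translate([353, 19, 19]) cube([19, 245, 48]);
}
translate([694, 169, 788]) {
  cube([360, 273, 23]);
  translate([0, 0, 23]) cube([360, 23, 51]);
  translate([0, 250, 23]) cube([360, 23, 51]);
  translate([0, 23, 23]) cube([23, 227, 51]);
  translate([337, 23, 23]) cube([23, 227, 51]);
}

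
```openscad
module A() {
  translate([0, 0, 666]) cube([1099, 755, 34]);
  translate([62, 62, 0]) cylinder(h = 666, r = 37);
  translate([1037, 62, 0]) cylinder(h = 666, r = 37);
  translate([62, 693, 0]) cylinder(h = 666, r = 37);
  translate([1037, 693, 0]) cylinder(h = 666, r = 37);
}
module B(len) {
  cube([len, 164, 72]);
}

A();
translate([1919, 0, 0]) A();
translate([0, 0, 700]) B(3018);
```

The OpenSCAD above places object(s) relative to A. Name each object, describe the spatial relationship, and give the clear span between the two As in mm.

Second table starts at x = 1919; first ends at x = 1099; clear span = 1919 − 1099 = 820 mm.

A is a table. B is a beam. A beam spans the tops of two tables. The clear span between the two tables is 820 mm.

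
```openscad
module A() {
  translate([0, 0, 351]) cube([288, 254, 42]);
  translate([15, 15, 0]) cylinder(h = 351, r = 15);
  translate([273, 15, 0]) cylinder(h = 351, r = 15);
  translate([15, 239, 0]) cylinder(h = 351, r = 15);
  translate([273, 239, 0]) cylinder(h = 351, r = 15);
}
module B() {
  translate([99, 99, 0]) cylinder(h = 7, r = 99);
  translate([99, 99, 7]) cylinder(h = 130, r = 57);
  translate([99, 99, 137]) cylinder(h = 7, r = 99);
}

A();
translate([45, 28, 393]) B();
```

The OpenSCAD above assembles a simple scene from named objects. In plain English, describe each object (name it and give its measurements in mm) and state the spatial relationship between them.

A is a four-legged stool. The seat is a 288×254×42 mm slab whose top surface is at z = 393 mm; four round legs, each 30 mm in diameter, run from the floor (z = 0) to the underside of the seat, each leg's axis is inset half a diameter from the nearest pair of seat edges (so the leg's bounding box is flush with the corner).

B is a spool: two coaxial disc flanges of radius 99 mm and thickness 7 mm, joined by a core cylinder of radius 57 mm and height 130 mm. The lower flange rests on z = 0 and the three cylinders share a vertical axis.

The spool is on top of the stool, centred.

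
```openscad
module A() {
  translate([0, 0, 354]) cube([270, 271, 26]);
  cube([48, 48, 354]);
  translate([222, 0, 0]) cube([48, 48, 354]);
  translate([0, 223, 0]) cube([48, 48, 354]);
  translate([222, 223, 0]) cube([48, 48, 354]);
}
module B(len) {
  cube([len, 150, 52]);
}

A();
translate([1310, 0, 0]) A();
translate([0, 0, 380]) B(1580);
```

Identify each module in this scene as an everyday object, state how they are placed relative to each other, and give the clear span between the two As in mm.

Second stool starts at x = 1310; first ends at x = 270; clear span = 1310 − 270 = 1040 mm.

A is a stool. B is a beam. A beam spans the tops of two stools. The clear span between the two stools is 1040 mm.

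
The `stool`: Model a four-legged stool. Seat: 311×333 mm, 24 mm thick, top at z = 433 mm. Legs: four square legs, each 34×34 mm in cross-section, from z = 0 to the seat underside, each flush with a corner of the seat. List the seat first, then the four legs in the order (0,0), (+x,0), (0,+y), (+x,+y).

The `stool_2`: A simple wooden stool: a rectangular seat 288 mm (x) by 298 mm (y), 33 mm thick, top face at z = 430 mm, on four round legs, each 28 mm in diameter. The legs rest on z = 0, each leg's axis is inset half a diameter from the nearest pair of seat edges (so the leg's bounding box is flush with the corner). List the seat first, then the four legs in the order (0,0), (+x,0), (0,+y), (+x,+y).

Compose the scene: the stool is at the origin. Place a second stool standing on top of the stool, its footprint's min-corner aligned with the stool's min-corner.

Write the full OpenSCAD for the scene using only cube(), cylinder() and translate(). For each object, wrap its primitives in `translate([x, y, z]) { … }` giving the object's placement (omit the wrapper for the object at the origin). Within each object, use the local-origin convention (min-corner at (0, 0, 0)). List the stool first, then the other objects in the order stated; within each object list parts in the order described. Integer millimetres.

translate([0, 0, 409]) cube([311, 333, 24]);
cube([34, 34, 409]);
translate([277, 0, 0]) cube([34, 34, 409]);
translate([0, 299, 0]) cube([34, 34, 409]);
translate([277, 299, 0]) cube([34, 34, 409]);
translate([0, 0, 433]) {
  translate([0, 0, 397]) cube([288, 298, 33]);
  translate([14, 14, 0]) cylinder(h = 397, r = 14);
  translate([274, 14, 0]) cylinder(h = 397, r = 14);
  translate([14, 284, 0]) cylinder(h = 397, r = 14);
  translate([274, 284, 0]) cylinder(h = 397, r = 14);
}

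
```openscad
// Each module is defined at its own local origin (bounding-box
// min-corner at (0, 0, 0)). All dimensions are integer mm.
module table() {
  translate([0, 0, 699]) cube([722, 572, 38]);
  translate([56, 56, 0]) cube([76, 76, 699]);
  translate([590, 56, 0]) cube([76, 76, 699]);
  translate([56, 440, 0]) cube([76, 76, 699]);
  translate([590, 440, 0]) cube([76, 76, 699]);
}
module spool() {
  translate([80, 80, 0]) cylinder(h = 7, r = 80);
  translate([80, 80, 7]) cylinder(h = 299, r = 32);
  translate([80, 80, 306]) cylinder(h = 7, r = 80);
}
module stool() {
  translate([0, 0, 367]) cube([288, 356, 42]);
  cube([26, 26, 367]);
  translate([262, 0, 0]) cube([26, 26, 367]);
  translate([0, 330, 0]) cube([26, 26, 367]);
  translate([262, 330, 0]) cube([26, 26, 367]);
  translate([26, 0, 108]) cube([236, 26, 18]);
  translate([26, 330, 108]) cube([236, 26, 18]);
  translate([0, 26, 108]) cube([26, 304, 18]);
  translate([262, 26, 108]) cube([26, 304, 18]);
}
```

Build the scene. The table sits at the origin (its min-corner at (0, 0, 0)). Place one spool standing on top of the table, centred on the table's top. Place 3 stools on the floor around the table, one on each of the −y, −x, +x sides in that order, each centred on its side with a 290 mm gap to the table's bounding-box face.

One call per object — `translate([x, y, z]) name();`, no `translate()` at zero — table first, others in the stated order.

table();
translate([281, 206, 737]) spool();
translate([217, -646, 0]) stool();
translate([-578, 108, 0]) stool();
translate([1012, 108, 0]) stool();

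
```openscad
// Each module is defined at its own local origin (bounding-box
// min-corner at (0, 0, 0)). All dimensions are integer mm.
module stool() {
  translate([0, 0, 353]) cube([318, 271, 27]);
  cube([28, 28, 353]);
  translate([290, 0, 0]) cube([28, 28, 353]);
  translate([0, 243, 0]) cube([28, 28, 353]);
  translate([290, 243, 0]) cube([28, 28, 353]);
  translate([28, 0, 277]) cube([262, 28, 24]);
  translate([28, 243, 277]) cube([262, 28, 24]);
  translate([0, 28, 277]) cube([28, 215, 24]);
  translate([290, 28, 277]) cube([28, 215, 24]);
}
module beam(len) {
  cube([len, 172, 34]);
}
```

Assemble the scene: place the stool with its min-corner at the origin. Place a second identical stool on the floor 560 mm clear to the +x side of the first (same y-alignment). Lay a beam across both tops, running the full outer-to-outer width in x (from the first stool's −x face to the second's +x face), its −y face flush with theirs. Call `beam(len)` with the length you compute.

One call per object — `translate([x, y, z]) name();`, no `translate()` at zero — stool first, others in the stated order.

stool();
translate([878, 0, 0]) stool();
translate([0, 0, 380]) beam(1196);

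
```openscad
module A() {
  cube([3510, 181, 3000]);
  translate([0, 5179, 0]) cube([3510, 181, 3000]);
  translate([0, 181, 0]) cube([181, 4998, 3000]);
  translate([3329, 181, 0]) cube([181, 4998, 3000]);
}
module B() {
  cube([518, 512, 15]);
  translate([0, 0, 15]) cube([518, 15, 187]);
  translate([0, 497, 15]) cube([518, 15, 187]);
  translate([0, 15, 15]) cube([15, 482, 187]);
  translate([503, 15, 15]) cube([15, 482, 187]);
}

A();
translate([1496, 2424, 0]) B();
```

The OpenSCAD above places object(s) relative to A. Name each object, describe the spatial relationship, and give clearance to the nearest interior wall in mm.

Clearances: x = 1315, y = 2243; minimum 1315 mm.

A is a house frame. B is an open box. The open box sits inside the house frame, centred. The clearance to the nearest interior wall is 1315 mm.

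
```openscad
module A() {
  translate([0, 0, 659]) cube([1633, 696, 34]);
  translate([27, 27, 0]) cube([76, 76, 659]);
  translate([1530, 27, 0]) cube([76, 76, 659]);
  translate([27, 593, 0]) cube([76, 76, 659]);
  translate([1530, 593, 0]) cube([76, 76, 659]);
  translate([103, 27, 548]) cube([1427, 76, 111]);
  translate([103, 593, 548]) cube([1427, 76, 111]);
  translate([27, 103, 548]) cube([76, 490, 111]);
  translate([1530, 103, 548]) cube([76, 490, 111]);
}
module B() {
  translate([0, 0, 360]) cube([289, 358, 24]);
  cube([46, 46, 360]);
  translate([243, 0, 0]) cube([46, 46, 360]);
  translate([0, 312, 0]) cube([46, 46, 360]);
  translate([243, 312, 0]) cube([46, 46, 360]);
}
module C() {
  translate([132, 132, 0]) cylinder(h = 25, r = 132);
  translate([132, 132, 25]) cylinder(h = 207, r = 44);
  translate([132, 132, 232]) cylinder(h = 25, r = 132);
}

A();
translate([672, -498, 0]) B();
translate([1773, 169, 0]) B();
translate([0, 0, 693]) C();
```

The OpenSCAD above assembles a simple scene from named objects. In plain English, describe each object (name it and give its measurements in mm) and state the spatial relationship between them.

A is a rectangular dining table. The top is 1633×696×34 mm with its upper surface at z = 693 mm. It stands on four 76×76 mm square legs, each inset 27 mm from the nearest pair of top edges, running from the floor to the underside of the top. Four apron rails, 76 mm thick and 111 mm tall, run between adjacent legs with their top edges flush with the underside of the top and their outer faces flush with the legs' outer faces.

B is a four-legged stool. The seat is a 289×358×24 mm slab whose top surface is at z = 384 mm; four square legs, each 46×46 mm in cross-section, run from the floor (z = 0) to the underside of the seat, each flush with a corner of the seat.

C is a spool: two coaxial disc flanges of radius 132 mm and thickness 25 mm, joined by a core cylinder of radius 44 mm and height 207 mm. The lower flange rests on z = 0 and the three cylinders share a vertical axis.

Two stools sit around the table at the −y, +x sides. The spool is on top of the table.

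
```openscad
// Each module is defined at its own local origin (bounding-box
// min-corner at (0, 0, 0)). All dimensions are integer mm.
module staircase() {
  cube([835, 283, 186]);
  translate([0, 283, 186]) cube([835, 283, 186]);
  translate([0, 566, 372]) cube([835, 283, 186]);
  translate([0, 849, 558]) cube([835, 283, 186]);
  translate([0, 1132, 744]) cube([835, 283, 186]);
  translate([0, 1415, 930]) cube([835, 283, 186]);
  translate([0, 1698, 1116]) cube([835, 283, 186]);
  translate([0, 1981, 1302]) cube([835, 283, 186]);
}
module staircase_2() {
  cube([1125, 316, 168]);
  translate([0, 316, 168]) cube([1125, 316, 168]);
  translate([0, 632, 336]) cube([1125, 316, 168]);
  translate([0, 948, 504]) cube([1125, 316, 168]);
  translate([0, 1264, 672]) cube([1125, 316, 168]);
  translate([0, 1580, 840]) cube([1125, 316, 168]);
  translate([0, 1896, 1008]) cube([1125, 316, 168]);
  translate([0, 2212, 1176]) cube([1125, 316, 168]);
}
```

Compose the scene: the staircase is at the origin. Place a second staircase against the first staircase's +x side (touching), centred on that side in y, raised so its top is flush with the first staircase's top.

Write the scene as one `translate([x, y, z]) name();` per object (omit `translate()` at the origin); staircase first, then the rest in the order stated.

staircase();
translate([835, -132, 144]) staircase_2();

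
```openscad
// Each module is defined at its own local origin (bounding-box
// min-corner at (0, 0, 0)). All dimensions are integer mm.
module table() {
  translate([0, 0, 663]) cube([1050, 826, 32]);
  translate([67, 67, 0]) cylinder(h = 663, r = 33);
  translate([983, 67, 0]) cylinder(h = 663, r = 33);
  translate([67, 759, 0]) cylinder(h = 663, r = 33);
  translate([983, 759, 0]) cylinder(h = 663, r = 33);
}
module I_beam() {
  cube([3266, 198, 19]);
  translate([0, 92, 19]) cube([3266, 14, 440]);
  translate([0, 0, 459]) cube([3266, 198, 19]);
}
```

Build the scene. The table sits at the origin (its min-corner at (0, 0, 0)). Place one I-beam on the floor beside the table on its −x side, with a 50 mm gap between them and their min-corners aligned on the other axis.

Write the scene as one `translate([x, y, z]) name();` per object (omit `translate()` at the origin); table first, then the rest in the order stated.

table();
translate([-3316, 0, 0]) I_beam();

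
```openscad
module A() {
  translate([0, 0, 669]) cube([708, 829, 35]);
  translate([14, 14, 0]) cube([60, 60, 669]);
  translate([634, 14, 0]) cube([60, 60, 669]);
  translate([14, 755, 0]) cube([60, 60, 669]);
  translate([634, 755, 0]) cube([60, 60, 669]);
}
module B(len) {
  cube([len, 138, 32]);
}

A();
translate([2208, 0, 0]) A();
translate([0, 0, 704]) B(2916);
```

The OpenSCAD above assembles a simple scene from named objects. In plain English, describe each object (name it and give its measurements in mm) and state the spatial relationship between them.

A is a table with a 708×829 mm rectangular top, 35 mm thick, top surface at z = 704 mm, supported by four 60×60 mm square legs, each inset 14 mm from the nearest pair of top edges, running from the floor.

B is a rectangular beam 2916 mm long (x), 138 mm deep (y), 32 mm thick (z).

The beam spans the tops of two tables placed 1500 mm apart, resting at z = 704 mm.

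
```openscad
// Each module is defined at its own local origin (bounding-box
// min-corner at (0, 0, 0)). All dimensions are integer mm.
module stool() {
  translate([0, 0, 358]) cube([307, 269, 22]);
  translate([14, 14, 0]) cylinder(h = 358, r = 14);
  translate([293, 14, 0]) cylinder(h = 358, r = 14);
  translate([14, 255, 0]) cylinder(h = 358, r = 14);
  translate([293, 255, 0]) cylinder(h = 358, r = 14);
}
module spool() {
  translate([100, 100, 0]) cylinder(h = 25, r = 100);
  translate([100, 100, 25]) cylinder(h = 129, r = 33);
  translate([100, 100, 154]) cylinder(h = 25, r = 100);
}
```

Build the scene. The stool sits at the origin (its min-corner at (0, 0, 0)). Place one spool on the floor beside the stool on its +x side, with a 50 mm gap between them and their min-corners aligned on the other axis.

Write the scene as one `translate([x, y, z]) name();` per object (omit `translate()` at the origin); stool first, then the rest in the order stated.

stool();
translate([357, 0, 0]) spool();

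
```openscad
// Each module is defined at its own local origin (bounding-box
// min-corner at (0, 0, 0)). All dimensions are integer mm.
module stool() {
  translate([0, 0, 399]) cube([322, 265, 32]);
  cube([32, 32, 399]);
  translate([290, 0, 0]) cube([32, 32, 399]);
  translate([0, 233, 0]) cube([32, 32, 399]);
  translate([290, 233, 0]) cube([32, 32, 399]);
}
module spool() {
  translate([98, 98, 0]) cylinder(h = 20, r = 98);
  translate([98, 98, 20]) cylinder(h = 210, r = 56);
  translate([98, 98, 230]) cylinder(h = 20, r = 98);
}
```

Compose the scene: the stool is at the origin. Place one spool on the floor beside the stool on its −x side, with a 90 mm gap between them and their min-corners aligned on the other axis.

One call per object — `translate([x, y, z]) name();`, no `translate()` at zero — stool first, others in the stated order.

stool();
translate([-286, 0, 0]) spool();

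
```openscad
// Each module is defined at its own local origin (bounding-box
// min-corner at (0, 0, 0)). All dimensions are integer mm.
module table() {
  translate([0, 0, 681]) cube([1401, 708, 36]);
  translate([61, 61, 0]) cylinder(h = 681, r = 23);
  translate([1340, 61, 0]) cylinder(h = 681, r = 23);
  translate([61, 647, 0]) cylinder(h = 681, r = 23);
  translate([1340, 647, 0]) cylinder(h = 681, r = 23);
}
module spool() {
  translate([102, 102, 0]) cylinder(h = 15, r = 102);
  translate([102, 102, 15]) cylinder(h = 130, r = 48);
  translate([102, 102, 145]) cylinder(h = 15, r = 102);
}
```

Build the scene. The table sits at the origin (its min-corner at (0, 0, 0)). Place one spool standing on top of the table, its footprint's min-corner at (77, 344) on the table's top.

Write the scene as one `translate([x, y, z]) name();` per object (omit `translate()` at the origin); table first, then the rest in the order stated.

table();
translate([77, 344, 717]) spool();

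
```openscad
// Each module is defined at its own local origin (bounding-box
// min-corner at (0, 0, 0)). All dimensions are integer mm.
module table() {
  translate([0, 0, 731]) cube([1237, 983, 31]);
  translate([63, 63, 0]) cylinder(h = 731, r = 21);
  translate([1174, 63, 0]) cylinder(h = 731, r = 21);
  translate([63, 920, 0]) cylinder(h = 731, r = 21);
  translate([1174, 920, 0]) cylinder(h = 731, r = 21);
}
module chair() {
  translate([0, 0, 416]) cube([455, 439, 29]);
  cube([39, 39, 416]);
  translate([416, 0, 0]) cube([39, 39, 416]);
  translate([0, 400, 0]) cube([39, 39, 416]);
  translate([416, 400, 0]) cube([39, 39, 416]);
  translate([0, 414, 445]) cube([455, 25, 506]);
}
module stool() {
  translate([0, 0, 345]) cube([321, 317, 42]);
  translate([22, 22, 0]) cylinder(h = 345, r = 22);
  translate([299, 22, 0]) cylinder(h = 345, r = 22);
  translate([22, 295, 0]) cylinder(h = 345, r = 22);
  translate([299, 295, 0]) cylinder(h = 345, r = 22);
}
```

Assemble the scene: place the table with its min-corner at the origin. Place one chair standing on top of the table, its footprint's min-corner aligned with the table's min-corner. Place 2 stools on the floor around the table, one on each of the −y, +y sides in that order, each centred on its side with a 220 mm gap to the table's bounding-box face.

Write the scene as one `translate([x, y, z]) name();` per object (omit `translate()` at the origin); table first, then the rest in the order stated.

table();
translate([0, 0, 762]) chair();
translate([458, -537, 0]) stool();
translate([458, 1203, 0]) stool();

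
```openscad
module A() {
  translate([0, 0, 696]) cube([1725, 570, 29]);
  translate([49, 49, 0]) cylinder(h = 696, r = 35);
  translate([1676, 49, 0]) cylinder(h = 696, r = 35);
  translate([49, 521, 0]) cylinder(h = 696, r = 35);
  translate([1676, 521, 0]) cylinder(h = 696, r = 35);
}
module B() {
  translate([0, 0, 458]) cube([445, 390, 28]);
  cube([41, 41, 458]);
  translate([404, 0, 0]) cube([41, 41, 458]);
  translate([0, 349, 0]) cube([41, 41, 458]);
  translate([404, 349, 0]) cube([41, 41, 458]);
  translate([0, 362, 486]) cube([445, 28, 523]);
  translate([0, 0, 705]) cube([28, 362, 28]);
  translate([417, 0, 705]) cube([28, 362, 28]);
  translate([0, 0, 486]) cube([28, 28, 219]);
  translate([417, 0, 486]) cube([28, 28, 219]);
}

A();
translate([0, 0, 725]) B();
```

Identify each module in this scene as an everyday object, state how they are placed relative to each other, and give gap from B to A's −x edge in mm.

A is a table. B is a chair. The chair is on top of the table. The gap from the chair to the table's −x edge is 0 mm.

The chair's min-x is at 0; the table's min-x is 0; gap = 0 mm.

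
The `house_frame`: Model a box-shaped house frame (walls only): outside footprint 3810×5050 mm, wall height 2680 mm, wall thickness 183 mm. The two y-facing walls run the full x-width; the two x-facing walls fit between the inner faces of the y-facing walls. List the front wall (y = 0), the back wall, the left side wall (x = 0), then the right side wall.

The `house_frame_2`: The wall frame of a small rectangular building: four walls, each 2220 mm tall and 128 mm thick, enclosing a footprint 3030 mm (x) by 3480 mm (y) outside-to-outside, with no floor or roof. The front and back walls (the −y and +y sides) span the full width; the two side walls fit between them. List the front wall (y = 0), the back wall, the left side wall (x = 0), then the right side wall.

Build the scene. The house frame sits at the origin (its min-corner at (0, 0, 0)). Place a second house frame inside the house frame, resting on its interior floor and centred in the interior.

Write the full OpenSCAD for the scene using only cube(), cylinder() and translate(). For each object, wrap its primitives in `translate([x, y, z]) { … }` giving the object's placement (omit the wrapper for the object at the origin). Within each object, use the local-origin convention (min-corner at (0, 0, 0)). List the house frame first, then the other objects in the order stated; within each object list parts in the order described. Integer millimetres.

cube([3810, 183, 2680]);
translate([0, 4867, 0]) cube([3810, 183, 2680]);
translate([0, 183, 0]) cube([183, 4684, 2680]);
translate([3627, 183, 0]) cube([183, 4684, 2680]);
translate([390, 785, 0]) {
  cube([3030, 128, 2220]);
  translate([0, 3352, 0]) cube([3030, 128, 2220]);
  translate([0, 128, 0]) cube([128, 3224, 2220]);
  translate([2902, 128, 0]) cube([128, 3224, 2220]);
}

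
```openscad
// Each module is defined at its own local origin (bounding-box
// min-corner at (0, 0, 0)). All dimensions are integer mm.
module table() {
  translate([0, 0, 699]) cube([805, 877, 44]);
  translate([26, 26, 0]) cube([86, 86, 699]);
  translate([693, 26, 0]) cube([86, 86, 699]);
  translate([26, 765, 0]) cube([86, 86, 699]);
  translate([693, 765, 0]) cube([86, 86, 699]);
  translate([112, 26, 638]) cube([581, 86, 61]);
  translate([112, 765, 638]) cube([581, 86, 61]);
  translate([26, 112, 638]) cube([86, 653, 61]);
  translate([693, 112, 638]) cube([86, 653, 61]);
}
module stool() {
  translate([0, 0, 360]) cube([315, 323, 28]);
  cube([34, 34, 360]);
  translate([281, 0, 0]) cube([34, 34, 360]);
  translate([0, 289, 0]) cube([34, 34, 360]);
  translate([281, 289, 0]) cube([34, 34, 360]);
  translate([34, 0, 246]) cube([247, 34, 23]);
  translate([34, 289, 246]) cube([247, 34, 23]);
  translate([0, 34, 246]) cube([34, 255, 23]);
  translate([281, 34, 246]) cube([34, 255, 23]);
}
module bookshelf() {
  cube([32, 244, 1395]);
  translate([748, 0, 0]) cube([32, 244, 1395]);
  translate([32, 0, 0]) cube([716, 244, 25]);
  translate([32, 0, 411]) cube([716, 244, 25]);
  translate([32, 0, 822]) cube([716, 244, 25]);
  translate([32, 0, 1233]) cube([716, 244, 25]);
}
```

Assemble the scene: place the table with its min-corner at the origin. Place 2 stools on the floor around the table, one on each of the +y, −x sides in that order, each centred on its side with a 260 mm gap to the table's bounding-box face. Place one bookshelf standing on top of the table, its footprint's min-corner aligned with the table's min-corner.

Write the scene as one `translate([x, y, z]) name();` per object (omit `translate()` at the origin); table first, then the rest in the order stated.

table();
translate([245, 1137, 0]) stool();
translate([-575, 277, 0]) stool();
translate([0, 0, 743]) bookshelf();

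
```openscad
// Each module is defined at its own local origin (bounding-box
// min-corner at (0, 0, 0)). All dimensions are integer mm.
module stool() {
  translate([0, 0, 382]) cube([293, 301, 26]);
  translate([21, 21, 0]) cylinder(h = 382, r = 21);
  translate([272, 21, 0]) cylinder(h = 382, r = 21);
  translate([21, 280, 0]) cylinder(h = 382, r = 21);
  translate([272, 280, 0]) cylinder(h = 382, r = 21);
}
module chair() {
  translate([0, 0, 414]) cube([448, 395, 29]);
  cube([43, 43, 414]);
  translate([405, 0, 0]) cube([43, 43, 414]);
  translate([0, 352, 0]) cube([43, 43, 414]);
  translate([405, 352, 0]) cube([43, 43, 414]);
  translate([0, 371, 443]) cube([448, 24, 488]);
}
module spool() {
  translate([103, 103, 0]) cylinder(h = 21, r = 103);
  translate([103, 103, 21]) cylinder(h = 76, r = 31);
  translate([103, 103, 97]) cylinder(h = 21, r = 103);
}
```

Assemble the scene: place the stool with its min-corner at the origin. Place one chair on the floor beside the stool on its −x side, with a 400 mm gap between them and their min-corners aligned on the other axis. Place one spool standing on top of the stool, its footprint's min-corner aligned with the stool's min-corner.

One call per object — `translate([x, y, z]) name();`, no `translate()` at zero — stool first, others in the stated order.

stool();
translate([-848, 0, 0]) chair();
translate([0, 0, 408]) spool();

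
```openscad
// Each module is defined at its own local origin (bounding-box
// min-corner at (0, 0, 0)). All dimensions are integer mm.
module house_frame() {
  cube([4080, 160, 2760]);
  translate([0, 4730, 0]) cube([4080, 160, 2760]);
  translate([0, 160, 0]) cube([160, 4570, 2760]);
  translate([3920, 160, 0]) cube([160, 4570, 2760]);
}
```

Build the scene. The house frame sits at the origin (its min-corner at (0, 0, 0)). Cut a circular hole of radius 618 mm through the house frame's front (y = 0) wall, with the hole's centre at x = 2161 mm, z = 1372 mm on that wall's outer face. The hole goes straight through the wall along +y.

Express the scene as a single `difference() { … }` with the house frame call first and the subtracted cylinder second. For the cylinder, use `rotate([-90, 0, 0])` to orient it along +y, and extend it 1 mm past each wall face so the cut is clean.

difference() {
  house_frame();
  translate([2161, -1, 1372]) rotate([-90, 0, 0]) cylinder(h = 162, r = 618);
}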